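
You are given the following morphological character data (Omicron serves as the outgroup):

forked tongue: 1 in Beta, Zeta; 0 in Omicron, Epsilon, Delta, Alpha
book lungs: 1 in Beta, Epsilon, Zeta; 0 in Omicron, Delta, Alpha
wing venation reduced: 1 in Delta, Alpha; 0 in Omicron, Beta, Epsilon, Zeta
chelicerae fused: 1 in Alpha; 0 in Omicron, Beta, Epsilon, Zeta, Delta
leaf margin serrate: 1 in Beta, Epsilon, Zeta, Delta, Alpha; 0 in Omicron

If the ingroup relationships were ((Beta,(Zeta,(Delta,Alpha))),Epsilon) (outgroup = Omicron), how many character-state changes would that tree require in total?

Map each character onto ((Beta,(Zeta,(Delta,Alpha))),Epsilon) (rooted by Omicron) and count the minimum state changes it requires (Fitch parsimony):
forked tongue: 2; book lungs: 2; wing venation reduced: 1; chelicerae fused: 1; leaf margin serrate: 1.
Total tree length = 7.

7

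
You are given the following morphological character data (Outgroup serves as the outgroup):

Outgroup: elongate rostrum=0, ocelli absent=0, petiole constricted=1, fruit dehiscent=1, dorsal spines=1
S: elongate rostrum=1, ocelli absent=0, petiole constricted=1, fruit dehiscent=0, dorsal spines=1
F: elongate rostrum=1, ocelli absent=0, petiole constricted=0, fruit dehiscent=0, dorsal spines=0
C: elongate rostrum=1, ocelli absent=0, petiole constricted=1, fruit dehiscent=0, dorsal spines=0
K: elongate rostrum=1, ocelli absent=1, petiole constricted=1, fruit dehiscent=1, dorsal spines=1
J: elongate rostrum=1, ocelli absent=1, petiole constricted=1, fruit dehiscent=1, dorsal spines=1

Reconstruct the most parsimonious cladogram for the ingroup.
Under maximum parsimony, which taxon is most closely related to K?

Character polarity is set by the outgroup: the derived state is whichever differs from the outgroup's state, so for petiole constricted, fruit dehiscent, dorsal spines the derived state is '0', and for the remaining characters it is '1'.
elongate rostrum (derived state '1') is shared by all ingroup taxa — unites the whole ingroup.
ocelli absent (derived state '1') is shared by J and K — a synapomorphy uniting that clade.
petiole constricted (derived state '0') is unique to F (autapomorphy; uninformative for grouping).
fruit dehiscent (derived state '0') is shared by C, F, and S — a synapomorphy uniting that clade.
Only C and F show the derived state '0' for dorsal spines, supporting them as a clade.
Most parsimonious ingroup topology: ((S,(F,C)),(K,J)).
K and J form a cherry on this tree, so they are sister taxa.

J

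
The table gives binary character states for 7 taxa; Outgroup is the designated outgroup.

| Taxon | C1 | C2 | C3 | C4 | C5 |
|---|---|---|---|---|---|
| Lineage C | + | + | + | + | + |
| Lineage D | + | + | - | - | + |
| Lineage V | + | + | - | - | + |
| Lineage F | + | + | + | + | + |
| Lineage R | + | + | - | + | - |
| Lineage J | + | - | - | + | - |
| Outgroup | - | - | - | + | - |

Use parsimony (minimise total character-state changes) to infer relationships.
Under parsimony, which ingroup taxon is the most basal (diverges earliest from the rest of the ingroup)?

Character polarity is set by the outgroup: the derived state is whichever differs from the outgroup's state, so for C4 the derived state is '-', and for the remaining characters it is '+'.
All ingroup taxa share the derived state '+' for C1; it defines the ingroup but does not resolve relationships within it.
C2 (derived state '+') is shared by Lineage C, Lineage D, Lineage F, Lineage R, and Lineage V — a synapomorphy uniting that clade.
Only Lineage C and Lineage F show the derived state '+' for C3, supporting them as a clade.
C4: derived state '-' in Lineage D and Lineage V only — synapomorphy for {Lineage D, Lineage V}.
C5 (derived state '+') is shared by Lineage C, Lineage D, Lineage F, and Lineage V — a synapomorphy uniting that clade.
Most parsimonious ingroup topology: ((((Lineage V,Lineage D),(Lineage F,Lineage C)),Lineage R),Lineage J).
Lineage J is sister to the clade containing all other ingroup taxa, so it is the earliest-diverging (most basal) ingroup lineage.

Lineage J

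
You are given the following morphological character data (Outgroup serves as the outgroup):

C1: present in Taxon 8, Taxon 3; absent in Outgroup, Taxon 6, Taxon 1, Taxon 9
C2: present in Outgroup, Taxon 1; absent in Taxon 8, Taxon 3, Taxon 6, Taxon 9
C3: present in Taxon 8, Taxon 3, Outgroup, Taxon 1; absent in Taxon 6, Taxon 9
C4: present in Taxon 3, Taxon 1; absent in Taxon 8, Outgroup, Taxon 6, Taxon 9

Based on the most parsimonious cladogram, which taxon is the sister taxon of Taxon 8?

Taxon 3

Character polarity is set by the outgroup: the derived state is whichever differs from the outgroup's state, so for C2, C3 the derived state is 'absent', and for the remaining characters it is 'present'.
Only Taxon 3 and Taxon 8 show the derived state 'present' for C1, supporting them as a clade.
C2 (derived state 'absent') is shared by Taxon 3, Taxon 6, Taxon 8, and Taxon 9 — a synapomorphy uniting that clade.
C3 (derived state 'absent') is shared by Taxon 6 and Taxon 9 — a synapomorphy uniting that clade.
C4 groups Taxon 1 and Taxon 3, which is incompatible with the clades supported by the remaining characters; treating it as convergent (homoplasy) costs fewer steps than any alternative tree.
Most parsimonious ingroup topology: (((Taxon 6,Taxon 9),(Taxon 8,Taxon 3)),Taxon 1).
Taxon 8 and Taxon 3 form a cherry on this tree, so they are sister taxa.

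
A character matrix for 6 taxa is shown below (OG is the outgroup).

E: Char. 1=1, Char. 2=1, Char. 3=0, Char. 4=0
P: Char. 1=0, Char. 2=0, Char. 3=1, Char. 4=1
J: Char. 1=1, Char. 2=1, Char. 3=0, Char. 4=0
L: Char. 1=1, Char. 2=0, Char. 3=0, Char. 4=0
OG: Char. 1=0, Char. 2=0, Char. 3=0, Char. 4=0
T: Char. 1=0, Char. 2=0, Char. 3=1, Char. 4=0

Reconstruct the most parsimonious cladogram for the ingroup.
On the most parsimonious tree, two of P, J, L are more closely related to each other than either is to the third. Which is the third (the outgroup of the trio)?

P

The outgroup has state '0' for every character, so '1' is the derived state throughout.
Char. 1: derived state '1' in E, J, and L only — synapomorphy for {E, J, L}.
Only E and J show the derived state '1' for Char. 2, supporting them as a clade.
Char. 3 (derived state '1') is shared by P and T — a synapomorphy uniting that clade.
Char. 4: derived state '1' in P only — an autapomorphy, so it tells us nothing about relationships among taxa.
Most parsimonious ingroup topology: ((T,P),(L,(J,E))).
J and L share a more recent common ancestor with each other than either does with P, so P is the least closely related of the three.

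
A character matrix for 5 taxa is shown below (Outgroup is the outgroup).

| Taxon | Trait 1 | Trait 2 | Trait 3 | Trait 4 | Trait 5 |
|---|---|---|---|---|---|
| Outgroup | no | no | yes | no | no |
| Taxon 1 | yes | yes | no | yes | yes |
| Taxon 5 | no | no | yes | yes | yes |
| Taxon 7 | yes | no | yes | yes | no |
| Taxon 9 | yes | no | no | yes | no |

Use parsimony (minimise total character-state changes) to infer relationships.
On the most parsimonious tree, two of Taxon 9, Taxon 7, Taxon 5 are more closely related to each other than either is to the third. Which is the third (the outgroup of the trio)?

Taxon 5

Character polarity is set by the outgroup: the derived state is whichever differs from the outgroup's state, so for Trait 3 the derived state is 'no', and for the remaining characters it is 'yes'.
Trait 1 (derived state 'yes') is shared by Taxon 1, Taxon 7, and Taxon 9 — a synapomorphy uniting that clade.
Trait 2: derived state 'yes' in Taxon 1 only — an autapomorphy, so it tells us nothing about relationships among taxa.
Only Taxon 1 and Taxon 9 show the derived state 'no' for Trait 3, supporting them as a clade.
Trait 4 (derived state 'yes') is shared by all ingroup taxa — unites the whole ingroup.
Trait 5 groups Taxon 1 and Taxon 5, which is incompatible with the clades supported by the remaining characters; treating it as convergent (homoplasy) costs fewer steps than any alternative tree.
Most parsimonious ingroup topology: (((Taxon 1,Taxon 9),Taxon 7),Taxon 5).
Taxon 9 and Taxon 7 share a more recent common ancestor with each other than either does with Taxon 5, so Taxon 5 is the least closely related of the three.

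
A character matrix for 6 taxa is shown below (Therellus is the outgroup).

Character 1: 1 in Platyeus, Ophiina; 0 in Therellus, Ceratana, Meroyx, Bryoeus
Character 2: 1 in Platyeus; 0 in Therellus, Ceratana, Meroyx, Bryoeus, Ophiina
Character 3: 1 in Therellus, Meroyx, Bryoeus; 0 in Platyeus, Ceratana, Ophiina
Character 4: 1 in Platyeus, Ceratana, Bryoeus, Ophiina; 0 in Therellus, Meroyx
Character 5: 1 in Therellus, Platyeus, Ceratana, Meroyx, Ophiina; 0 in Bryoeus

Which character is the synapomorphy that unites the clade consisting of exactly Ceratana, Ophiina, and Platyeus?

Character polarity is set by the outgroup: the derived state is whichever differs from the outgroup's state, so for Character 3, Character 5 the derived state is '0', and for the remaining characters it is '1'.
Character 1 (derived state '1') is shared by Ophiina and Platyeus — a synapomorphy uniting that clade.
Character 2 (derived state '1') is unique to Platyeus (autapomorphy; uninformative for grouping).
Character 3: derived state '0' in Ceratana, Ophiina, and Platyeus only — synapomorphy for {Ceratana, Ophiina, Platyeus}.
Character 4 (derived state '1') is shared by Bryoeus, Ceratana, Ophiina, and Platyeus — a synapomorphy uniting that clade.
Character 5: derived state '0' in Bryoeus only — an autapomorphy, so it tells us nothing about relationships among taxa.
Most parsimonious ingroup topology: ((((Platyeus,Ophiina),Ceratana),Bryoeus),Meroyx).
The clade {Ceratana, Ophiina, Platyeus} is supported by Character 3: its derived state '0' occurs in exactly those taxa and in no other taxon (including the outgroup).

Character 3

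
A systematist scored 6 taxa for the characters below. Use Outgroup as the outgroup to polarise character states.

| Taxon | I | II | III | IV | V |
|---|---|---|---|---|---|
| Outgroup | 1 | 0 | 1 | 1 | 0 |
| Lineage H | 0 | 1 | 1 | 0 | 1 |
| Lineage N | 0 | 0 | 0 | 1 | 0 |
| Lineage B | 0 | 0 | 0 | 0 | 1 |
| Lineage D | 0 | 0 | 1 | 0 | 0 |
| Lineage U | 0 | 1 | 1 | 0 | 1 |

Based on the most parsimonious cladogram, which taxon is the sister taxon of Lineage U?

Lineage H

Character polarity is set by the outgroup: the derived state is whichever differs from the outgroup's state, so for I, III, IV the derived state is '0', and for the remaining characters it is '1'.
All ingroup taxa share the derived state '0' for I; it defines the ingroup but does not resolve relationships within it.
Only Lineage H and Lineage U show the derived state '1' for II, supporting them as a clade.
III (state '0') occurs in Lineage B and Lineage N but conflicts with the nesting implied by the other characters — most parsimoniously interpreted as homoplasy.
IV (derived state '0') is shared by Lineage B, Lineage D, Lineage H, and Lineage U — a synapomorphy uniting that clade.
Only Lineage B, Lineage H, and Lineage U show the derived state '1' for V, supporting them as a clade.
Most parsimonious ingroup topology: ((((Lineage H,Lineage U),Lineage B),Lineage D),Lineage N).
Lineage U and Lineage H form a cherry on this tree, so they are sister taxa.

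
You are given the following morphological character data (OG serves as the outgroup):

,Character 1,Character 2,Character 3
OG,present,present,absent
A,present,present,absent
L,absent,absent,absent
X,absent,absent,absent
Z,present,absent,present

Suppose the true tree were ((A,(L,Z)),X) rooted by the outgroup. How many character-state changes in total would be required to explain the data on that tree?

Map each character onto ((A,(L,Z)),X) (rooted by OG) and count the minimum state changes it requires (Fitch parsimony):
Character 1: 2; Character 2: 2; Character 3: 1.
Total tree length = 5.

5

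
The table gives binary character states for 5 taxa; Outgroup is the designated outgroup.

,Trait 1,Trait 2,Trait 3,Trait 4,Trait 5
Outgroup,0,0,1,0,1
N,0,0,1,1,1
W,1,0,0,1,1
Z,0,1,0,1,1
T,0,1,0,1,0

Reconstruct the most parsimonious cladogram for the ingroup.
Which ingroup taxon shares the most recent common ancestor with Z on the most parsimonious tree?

Character polarity is set by the outgroup: the derived state is whichever differs from the outgroup's state, so for Trait 3, Trait 5 the derived state is '0', and for the remaining characters it is '1'.
Trait 1: derived state '1' in W only — an autapomorphy, so it tells us nothing about relationships among taxa.
Only T and Z show the derived state '1' for Trait 2, supporting them as a clade.
Trait 3 (derived state '0') is shared by T, W, and Z — a synapomorphy uniting that clade.
All ingroup taxa share the derived state '1' for Trait 4; it defines the ingroup but does not resolve relationships within it.
Trait 5: derived state '0' in T only — an autapomorphy, so it tells us nothing about relationships among taxa.
Most parsimonious ingroup topology: (N,(W,(Z,T))).
Z and T form a cherry on this tree, so they are sister taxa.

T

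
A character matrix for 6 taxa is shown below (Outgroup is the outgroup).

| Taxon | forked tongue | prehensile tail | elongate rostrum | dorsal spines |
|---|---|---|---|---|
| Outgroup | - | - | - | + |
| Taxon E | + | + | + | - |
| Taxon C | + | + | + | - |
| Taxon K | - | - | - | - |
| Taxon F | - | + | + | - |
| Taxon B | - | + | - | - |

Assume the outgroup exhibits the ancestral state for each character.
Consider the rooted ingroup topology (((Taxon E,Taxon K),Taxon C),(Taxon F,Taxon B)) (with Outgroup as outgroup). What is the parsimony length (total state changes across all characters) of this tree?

Map each character onto (((Taxon E,Taxon K),Taxon C),(Taxon F,Taxon B)) (rooted by Outgroup) and count the minimum state changes it requires (Fitch parsimony):
forked tongue: 2; prehensile tail: 2; elongate rostrum: 3; dorsal spines: 1.
Total tree length = 8.

8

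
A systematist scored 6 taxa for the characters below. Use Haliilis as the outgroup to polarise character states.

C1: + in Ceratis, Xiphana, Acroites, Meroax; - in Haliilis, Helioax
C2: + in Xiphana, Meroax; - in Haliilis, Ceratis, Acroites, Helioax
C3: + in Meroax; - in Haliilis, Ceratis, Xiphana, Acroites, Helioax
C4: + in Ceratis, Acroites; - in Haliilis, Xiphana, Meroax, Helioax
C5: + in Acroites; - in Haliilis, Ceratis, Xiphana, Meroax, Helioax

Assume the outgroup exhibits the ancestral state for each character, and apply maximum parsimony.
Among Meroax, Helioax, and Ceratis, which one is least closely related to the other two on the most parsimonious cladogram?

Helioax

The outgroup has state '-' for every character, so '+' is the derived state throughout.
C1 (derived state '+') is shared by Acroites, Ceratis, Meroax, and Xiphana — a synapomorphy uniting that clade.
C2 (derived state '+') is shared by Meroax and Xiphana — a synapomorphy uniting that clade.
C3: derived state '+' in Meroax only — an autapomorphy, so it tells us nothing about relationships among taxa.
C4: derived state '+' in Acroites and Ceratis only — synapomorphy for {Acroites, Ceratis}.
C5: derived state '+' in Acroites only — an autapomorphy, so it tells us nothing about relationships among taxa.
Most parsimonious ingroup topology: (((Ceratis,Acroites),(Xiphana,Meroax)),Helioax).
Ceratis and Meroax share a more recent common ancestor with each other than either does with Helioax, so Helioax is the least closely related of the three.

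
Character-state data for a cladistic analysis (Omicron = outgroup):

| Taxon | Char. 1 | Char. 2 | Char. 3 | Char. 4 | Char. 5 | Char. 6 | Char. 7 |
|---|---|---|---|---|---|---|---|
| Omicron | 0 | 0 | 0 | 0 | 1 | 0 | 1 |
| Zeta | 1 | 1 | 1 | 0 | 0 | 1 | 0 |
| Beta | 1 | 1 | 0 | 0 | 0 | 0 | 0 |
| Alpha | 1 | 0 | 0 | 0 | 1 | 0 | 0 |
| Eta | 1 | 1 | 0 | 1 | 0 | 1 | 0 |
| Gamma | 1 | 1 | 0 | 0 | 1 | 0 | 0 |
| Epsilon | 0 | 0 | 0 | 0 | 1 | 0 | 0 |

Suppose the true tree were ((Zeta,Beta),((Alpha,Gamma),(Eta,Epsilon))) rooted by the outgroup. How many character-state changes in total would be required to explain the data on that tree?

12

Map each character onto ((Zeta,Beta),((Alpha,Gamma),(Eta,Epsilon))) (rooted by Omicron) and count the minimum state changes it requires (Fitch parsimony):
Char. 1: 2; Char. 2: 3; Char. 3: 1; Char. 4: 1; Char. 5: 2; Char. 6: 2; Char. 7: 1.
Total tree length = 12.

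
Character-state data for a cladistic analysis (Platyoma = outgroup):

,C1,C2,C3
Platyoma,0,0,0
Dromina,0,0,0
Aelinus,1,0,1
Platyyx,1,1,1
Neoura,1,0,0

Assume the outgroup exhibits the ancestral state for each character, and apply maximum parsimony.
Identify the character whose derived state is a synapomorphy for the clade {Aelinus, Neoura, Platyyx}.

The outgroup has state '0' for every character, so '1' is the derived state throughout.
Only Aelinus, Neoura, and Platyyx show the derived state '1' for C1, supporting them as a clade.
C2: derived state '1' in Platyyx only — an autapomorphy, so it tells us nothing about relationships among taxa.
Only Aelinus and Platyyx show the derived state '1' for C3, supporting them as a clade.
Most parsimonious ingroup topology: (Dromina,((Aelinus,Platyyx),Neoura)).
The clade {Aelinus, Neoura, Platyyx} is supported by C1: its derived state '1' occurs in exactly those taxa and in no other taxon (including the outgroup).

C1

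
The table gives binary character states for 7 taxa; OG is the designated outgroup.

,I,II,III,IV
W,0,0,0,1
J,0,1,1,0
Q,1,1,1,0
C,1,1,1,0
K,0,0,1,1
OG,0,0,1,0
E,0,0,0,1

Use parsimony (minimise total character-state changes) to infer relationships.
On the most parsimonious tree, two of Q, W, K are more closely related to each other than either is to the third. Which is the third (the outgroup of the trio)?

Q

Character polarity is set by the outgroup: the derived state is whichever differs from the outgroup's state, so for III the derived state is '0', and for the remaining characters it is '1'.
I (derived state '1') is shared by C and Q — a synapomorphy uniting that clade.
Only C, J, and Q show the derived state '1' for II, supporting them as a clade.
III: derived state '0' in E and W only — synapomorphy for {E, W}.
IV (derived state '1') is shared by E, K, and W — a synapomorphy uniting that clade.
Most parsimonious ingroup topology: (((Q,C),J),((W,E),K)).
W and K share a more recent common ancestor with each other than either does with Q, so Q is the least closely related of the three.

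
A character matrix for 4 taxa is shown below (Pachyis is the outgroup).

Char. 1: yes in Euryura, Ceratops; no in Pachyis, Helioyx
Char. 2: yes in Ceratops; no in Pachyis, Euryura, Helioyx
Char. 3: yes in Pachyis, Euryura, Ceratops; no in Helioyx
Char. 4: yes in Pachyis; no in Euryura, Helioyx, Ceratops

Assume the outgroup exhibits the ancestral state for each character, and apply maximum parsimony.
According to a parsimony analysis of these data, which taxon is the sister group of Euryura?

Character polarity is set by the outgroup: the derived state is whichever differs from the outgroup's state, so for Char. 3, Char. 4 the derived state is 'no', and for the remaining characters it is 'yes'.
Only Ceratops and Euryura show the derived state 'yes' for Char. 1, supporting them as a clade.
Char. 2: derived state 'yes' in Ceratops only — an autapomorphy, so it tells us nothing about relationships among taxa.
Char. 3 (derived state 'no') is unique to Helioyx (autapomorphy; uninformative for grouping).
All ingroup taxa share the derived state 'no' for Char. 4; it defines the ingroup but does not resolve relationships within it.
Most parsimonious ingroup topology: ((Euryura,Ceratops),Helioyx).
Euryura and Ceratops form a cherry on this tree, so they are sister taxa.

Ceratops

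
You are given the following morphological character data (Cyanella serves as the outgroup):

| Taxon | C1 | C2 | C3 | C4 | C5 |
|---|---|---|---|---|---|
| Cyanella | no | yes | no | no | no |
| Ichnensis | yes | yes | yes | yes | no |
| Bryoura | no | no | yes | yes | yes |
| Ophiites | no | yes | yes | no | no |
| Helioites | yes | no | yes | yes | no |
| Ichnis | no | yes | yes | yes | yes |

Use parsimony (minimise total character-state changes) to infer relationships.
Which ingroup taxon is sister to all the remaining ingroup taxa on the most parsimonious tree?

Ophiites

Character polarity is set by the outgroup: the derived state is whichever differs from the outgroup's state, so for C2 the derived state is 'no', and for the remaining characters it is 'yes'.
Only Helioites and Ichnensis show the derived state 'yes' for C1, supporting them as a clade.
C2 (state 'no') occurs in Bryoura and Helioites but conflicts with the nesting implied by the other characters — most parsimoniously interpreted as homoplasy.
C3 (derived state 'yes') is shared by all ingroup taxa — unites the whole ingroup.
C4 (derived state 'yes') is shared by Bryoura, Helioites, Ichnensis, and Ichnis — a synapomorphy uniting that clade.
Only Bryoura and Ichnis show the derived state 'yes' for C5, supporting them as a clade.
Most parsimonious ingroup topology: (((Ichnensis,Helioites),(Bryoura,Ichnis)),Ophiites).
Ophiites is sister to the clade containing all other ingroup taxa, so it is the earliest-diverging (most basal) ingroup lineage.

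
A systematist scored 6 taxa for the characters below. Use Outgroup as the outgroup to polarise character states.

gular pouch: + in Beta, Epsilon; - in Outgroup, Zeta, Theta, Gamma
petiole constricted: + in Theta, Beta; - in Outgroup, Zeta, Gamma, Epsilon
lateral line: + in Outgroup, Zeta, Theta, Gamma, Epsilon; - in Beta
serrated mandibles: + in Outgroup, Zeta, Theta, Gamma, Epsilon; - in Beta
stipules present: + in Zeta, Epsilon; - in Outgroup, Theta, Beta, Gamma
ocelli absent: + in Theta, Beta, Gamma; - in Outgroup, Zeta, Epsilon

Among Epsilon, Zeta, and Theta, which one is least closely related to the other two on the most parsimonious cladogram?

Theta

Character polarity is set by the outgroup: the derived state is whichever differs from the outgroup's state, so for lateral line, serrated mandibles the derived state is '-', and for the remaining characters it is '+'.
gular pouch (state '+') occurs in Beta and Epsilon but conflicts with the nesting implied by the other characters — most parsimoniously interpreted as homoplasy.
Only Beta and Theta show the derived state '+' for petiole constricted, supporting them as a clade.
lateral line (derived state '-') is unique to Beta (autapomorphy; uninformative for grouping).
serrated mandibles (derived state '-') is unique to Beta (autapomorphy; uninformative for grouping).
stipules present (derived state '+') is shared by Epsilon and Zeta — a synapomorphy uniting that clade.
ocelli absent: derived state '+' in Beta, Gamma, and Theta only — synapomorphy for {Beta, Gamma, Theta}.
Most parsimonious ingroup topology: ((Zeta,Epsilon),((Theta,Beta),Gamma)).
Epsilon and Zeta share a more recent common ancestor with each other than either does with Theta, so Theta is the least closely related of the three.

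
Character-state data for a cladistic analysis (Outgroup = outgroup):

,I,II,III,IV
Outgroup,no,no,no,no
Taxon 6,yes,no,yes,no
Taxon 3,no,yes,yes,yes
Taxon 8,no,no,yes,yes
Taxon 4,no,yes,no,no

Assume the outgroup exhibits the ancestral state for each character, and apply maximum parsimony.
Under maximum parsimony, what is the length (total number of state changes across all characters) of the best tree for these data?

The outgroup has state 'no' for every character, so 'yes' is the derived state throughout.
I: derived state 'yes' in Taxon 6 only — an autapomorphy, so it tells us nothing about relationships among taxa.
II (state 'yes') occurs in Taxon 3 and Taxon 4 but conflicts with the nesting implied by the other characters — most parsimoniously interpreted as homoplasy.
III (derived state 'yes') is shared by Taxon 3, Taxon 6, and Taxon 8 — a synapomorphy uniting that clade.
IV (derived state 'yes') is shared by Taxon 3 and Taxon 8 — a synapomorphy uniting that clade.
Most parsimonious ingroup topology: ((Taxon 6,(Taxon 3,Taxon 8)),Taxon 4).
Changes per character on this tree: I: 1; II: 2; III: 1; IV: 1.
Total = 5.

5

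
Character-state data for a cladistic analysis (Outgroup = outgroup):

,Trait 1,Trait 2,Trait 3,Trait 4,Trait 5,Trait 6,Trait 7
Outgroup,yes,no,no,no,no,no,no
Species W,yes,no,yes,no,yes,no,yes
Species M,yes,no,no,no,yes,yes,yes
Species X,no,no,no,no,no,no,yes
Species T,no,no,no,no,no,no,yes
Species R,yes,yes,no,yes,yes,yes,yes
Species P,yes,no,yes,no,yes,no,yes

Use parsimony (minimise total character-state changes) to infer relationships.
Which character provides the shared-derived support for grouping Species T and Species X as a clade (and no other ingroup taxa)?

Trait 1

Character polarity is set by the outgroup: the derived state is whichever differs from the outgroup's state, so for Trait 1 the derived state is 'no', and for the remaining characters it is 'yes'.
Trait 1: derived state 'no' in Species T and Species X only — synapomorphy for {Species T, Species X}.
Trait 2 (derived state 'yes') is unique to Species R (autapomorphy; uninformative for grouping).
Only Species P and Species W show the derived state 'yes' for Trait 3, supporting them as a clade.
Trait 4: derived state 'yes' in Species R only — an autapomorphy, so it tells us nothing about relationships among taxa.
Trait 5 (derived state 'yes') is shared by Species M, Species P, Species R, and Species W — a synapomorphy uniting that clade.
Trait 6 (derived state 'yes') is shared by Species M and Species R — a synapomorphy uniting that clade.
Trait 7 (derived state 'yes') is shared by all ingroup taxa — unites the whole ingroup.
Most parsimonious ingroup topology: (((Species W,Species P),(Species M,Species R)),(Species X,Species T)).
The clade {Species T, Species X} is supported by Trait 1: its derived state 'no' occurs in exactly those taxa and in no other taxon (including the outgroup).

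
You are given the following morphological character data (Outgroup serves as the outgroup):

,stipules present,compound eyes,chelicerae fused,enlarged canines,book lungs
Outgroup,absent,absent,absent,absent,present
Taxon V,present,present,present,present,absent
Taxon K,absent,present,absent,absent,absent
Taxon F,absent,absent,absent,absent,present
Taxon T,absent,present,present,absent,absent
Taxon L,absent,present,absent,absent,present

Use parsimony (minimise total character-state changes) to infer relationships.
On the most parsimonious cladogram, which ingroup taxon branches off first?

Taxon F

Character polarity is set by the outgroup: the derived state is whichever differs from the outgroup's state, so for book lungs the derived state is 'absent', and for the remaining characters it is 'present'.
stipules present: derived state 'present' in Taxon V only — an autapomorphy, so it tells us nothing about relationships among taxa.
compound eyes: derived state 'present' in Taxon K, Taxon L, Taxon T, and Taxon V only — synapomorphy for {Taxon K, Taxon L, Taxon T, Taxon V}.
chelicerae fused: derived state 'present' in Taxon T and Taxon V only — synapomorphy for {Taxon T, Taxon V}.
enlarged canines (derived state 'present') is unique to Taxon V (autapomorphy; uninformative for grouping).
book lungs: derived state 'absent' in Taxon K, Taxon T, and Taxon V only — synapomorphy for {Taxon K, Taxon T, Taxon V}.
Most parsimonious ingroup topology: ((((Taxon V,Taxon T),Taxon K),Taxon L),Taxon F).
Taxon F is sister to the clade containing all other ingroup taxa, so it is the earliest-diverging (most basal) ingroup lineage.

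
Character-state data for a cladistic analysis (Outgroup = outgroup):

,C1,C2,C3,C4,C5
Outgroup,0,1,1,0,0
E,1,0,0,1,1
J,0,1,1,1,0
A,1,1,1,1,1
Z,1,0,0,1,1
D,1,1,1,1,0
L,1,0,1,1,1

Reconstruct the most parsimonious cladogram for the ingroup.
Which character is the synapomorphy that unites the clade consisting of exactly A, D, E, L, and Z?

C1

Character polarity is set by the outgroup: the derived state is whichever differs from the outgroup's state, so for C2, C3 the derived state is '0', and for the remaining characters it is '1'.
C1: derived state '1' in A, D, E, L, and Z only — synapomorphy for {A, D, E, L, Z}.
C2: derived state '0' in E, L, and Z only — synapomorphy for {E, L, Z}.
C3 (derived state '0') is shared by E and Z — a synapomorphy uniting that clade.
C4 (derived state '1') is shared by all ingroup taxa — unites the whole ingroup.
C5: derived state '1' in A, E, L, and Z only — synapomorphy for {A, E, L, Z}.
Most parsimonious ingroup topology: (((((E,Z),L),A),D),J).
The clade {A, D, E, L, Z} is supported by C1: its derived state '1' occurs in exactly those taxa and in no other taxon (including the outgroup).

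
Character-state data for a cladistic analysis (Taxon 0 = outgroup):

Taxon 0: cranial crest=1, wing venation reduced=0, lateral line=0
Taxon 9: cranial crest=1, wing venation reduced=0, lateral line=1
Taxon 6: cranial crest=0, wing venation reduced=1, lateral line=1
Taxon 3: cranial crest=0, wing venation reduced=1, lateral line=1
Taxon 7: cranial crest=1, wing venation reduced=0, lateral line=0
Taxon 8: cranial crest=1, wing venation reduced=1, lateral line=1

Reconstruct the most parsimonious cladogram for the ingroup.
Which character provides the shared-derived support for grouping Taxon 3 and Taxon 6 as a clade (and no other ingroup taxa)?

Character polarity is set by the outgroup: the derived state is whichever differs from the outgroup's state, so for cranial crest the derived state is '0', and for the remaining characters it is '1'.
Only Taxon 3 and Taxon 6 show the derived state '0' for cranial crest, supporting them as a clade.
wing venation reduced: derived state '1' in Taxon 3, Taxon 6, and Taxon 8 only — synapomorphy for {Taxon 3, Taxon 6, Taxon 8}.
lateral line (derived state '1') is shared by Taxon 3, Taxon 6, Taxon 8, and Taxon 9 — a synapomorphy uniting that clade.
Most parsimonious ingroup topology: ((Taxon 9,((Taxon 6,Taxon 3),Taxon 8)),Taxon 7).
The clade {Taxon 3, Taxon 6} is supported by cranial crest: its derived state '0' occurs in exactly those taxa and in no other taxon (including the outgroup).

cranial crest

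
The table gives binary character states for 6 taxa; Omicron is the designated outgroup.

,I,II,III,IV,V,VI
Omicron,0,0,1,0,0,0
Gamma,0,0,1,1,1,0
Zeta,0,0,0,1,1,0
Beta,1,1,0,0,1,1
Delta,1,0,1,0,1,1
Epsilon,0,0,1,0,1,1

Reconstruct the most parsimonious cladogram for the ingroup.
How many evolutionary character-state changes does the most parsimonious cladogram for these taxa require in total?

Character polarity is set by the outgroup: the derived state is whichever differs from the outgroup's state, so for III the derived state is '0', and for the remaining characters it is '1'.
I: derived state '1' in Beta and Delta only — synapomorphy for {Beta, Delta}.
II: derived state '1' in Beta only — an autapomorphy, so it tells us nothing about relationships among taxa.
III groups Beta and Zeta, which is incompatible with the clades supported by the remaining characters; treating it as convergent (homoplasy) costs fewer steps than any alternative tree.
IV (derived state '1') is shared by Gamma and Zeta — a synapomorphy uniting that clade.
V (derived state '1') is shared by all ingroup taxa — unites the whole ingroup.
VI: derived state '1' in Beta, Delta, and Epsilon only — synapomorphy for {Beta, Delta, Epsilon}.
Most parsimonious ingroup topology: ((Gamma,Zeta),((Beta,Delta),Epsilon)).
Changes per character on this tree: I: 1; II: 1; III: 2; IV: 1; V: 1; VI: 1.
Total = 7.

7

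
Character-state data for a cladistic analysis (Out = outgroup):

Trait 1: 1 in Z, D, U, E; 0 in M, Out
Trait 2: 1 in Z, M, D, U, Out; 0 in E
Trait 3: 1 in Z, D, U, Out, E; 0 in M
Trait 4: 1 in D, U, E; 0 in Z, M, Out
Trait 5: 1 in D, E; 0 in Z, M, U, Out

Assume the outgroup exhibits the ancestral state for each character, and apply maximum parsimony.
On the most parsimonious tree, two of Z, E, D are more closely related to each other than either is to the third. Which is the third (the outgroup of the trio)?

Z

Character polarity is set by the outgroup: the derived state is whichever differs from the outgroup's state, so for Trait 2, Trait 3 the derived state is '0', and for the remaining characters it is '1'.
Only D, E, U, and Z show the derived state '1' for Trait 1, supporting them as a clade.
Trait 2 (derived state '0') is unique to E (autapomorphy; uninformative for grouping).
Trait 3 (derived state '0') is unique to M (autapomorphy; uninformative for grouping).
Only D, E, and U show the derived state '1' for Trait 4, supporting them as a clade.
Trait 5: derived state '1' in D and E only — synapomorphy for {D, E}.
Most parsimonious ingroup topology: (M,(((E,D),U),Z)).
E and D share a more recent common ancestor with each other than either does with Z, so Z is the least closely related of the three.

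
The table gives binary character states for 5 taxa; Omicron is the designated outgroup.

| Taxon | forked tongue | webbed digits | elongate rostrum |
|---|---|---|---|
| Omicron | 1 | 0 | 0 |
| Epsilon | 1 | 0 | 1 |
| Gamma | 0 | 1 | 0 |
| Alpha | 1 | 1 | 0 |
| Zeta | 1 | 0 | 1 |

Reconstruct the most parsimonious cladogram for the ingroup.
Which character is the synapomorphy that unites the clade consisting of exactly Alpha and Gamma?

webbed digits

Character polarity is set by the outgroup: the derived state is whichever differs from the outgroup's state, so for forked tongue the derived state is '0', and for the remaining characters it is '1'.
forked tongue (derived state '0') is unique to Gamma (autapomorphy; uninformative for grouping).
webbed digits (derived state '1') is shared by Alpha and Gamma — a synapomorphy uniting that clade.
Only Epsilon and Zeta show the derived state '1' for elongate rostrum, supporting them as a clade.
Most parsimonious ingroup topology: ((Epsilon,Zeta),(Gamma,Alpha)).
The clade {Alpha, Gamma} is supported by webbed digits: its derived state '1' occurs in exactly those taxa and in no other taxon (including the outgroup).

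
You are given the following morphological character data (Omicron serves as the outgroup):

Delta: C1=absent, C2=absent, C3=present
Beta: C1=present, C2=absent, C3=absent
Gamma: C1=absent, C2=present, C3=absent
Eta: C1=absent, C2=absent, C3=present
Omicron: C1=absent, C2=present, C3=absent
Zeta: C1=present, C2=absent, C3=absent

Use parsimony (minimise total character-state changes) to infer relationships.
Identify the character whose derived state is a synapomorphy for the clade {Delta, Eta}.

C3

Character polarity is set by the outgroup: the derived state is whichever differs from the outgroup's state, so for C2 the derived state is 'absent', and for the remaining characters it is 'present'.
C1: derived state 'present' in Beta and Zeta only — synapomorphy for {Beta, Zeta}.
Only Beta, Delta, Eta, and Zeta show the derived state 'absent' for C2, supporting them as a clade.
C3: derived state 'present' in Delta and Eta only — synapomorphy for {Delta, Eta}.
Most parsimonious ingroup topology: (((Beta,Zeta),(Delta,Eta)),Gamma).
The clade {Delta, Eta} is supported by C3: its derived state 'present' occurs in exactly those taxa and in no other taxon (including the outgroup).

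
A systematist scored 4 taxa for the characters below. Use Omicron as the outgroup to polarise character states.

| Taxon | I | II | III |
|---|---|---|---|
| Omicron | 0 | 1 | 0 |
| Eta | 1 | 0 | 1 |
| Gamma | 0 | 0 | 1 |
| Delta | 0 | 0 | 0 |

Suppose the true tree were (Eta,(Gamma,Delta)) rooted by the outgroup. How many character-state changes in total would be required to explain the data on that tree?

4

Map each character onto (Eta,(Gamma,Delta)) (rooted by Omicron) and count the minimum state changes it requires (Fitch parsimony):
I: 1; II: 1; III: 2.
Total tree length = 4.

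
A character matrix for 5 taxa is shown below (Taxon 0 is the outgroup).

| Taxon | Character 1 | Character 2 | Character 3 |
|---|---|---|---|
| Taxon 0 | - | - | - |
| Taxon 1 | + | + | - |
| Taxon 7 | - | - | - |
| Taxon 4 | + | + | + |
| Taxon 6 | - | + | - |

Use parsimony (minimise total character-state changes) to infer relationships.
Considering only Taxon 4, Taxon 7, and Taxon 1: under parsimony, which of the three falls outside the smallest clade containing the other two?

The outgroup has state '-' for every character, so '+' is the derived state throughout.
Character 1 (derived state '+') is shared by Taxon 1 and Taxon 4 — a synapomorphy uniting that clade.
Only Taxon 1, Taxon 4, and Taxon 6 show the derived state '+' for Character 2, supporting them as a clade.
Character 3 (derived state '+') is unique to Taxon 4 (autapomorphy; uninformative for grouping).
Most parsimonious ingroup topology: (((Taxon 1,Taxon 4),Taxon 6),Taxon 7).
Taxon 4 and Taxon 1 share a more recent common ancestor with each other than either does with Taxon 7, so Taxon 7 is the least closely related of the three.

Taxon 7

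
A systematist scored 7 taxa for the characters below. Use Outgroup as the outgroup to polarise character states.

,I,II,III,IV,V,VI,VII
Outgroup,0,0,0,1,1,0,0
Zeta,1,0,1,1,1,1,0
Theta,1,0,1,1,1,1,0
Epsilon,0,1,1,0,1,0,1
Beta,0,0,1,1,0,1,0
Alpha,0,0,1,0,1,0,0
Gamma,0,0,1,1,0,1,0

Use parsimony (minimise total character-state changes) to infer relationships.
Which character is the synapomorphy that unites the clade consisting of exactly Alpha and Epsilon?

IV

Character polarity is set by the outgroup: the derived state is whichever differs from the outgroup's state, so for IV, V the derived state is '0', and for the remaining characters it is '1'.
I: derived state '1' in Theta and Zeta only — synapomorphy for {Theta, Zeta}.
II (derived state '1') is unique to Epsilon (autapomorphy; uninformative for grouping).
III (derived state '1') is shared by all ingroup taxa — unites the whole ingroup.
Only Alpha and Epsilon show the derived state '0' for IV, supporting them as a clade.
V: derived state '0' in Beta and Gamma only — synapomorphy for {Beta, Gamma}.
VI: derived state '1' in Beta, Gamma, Theta, and Zeta only — synapomorphy for {Beta, Gamma, Theta, Zeta}.
VII: derived state '1' in Epsilon only — an autapomorphy, so it tells us nothing about relationships among taxa.
Most parsimonious ingroup topology: (((Zeta,Theta),(Beta,Gamma)),(Epsilon,Alpha)).
The clade {Alpha, Epsilon} is supported by IV: its derived state '0' occurs in exactly those taxa and in no other taxon (including the outgroup).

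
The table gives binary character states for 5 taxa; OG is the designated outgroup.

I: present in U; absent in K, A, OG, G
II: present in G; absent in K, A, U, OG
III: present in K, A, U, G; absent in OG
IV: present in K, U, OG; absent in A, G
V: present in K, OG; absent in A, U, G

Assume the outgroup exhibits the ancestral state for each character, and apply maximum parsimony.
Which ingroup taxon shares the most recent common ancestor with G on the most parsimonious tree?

A

Character polarity is set by the outgroup: the derived state is whichever differs from the outgroup's state, so for IV, V the derived state is 'absent', and for the remaining characters it is 'present'.
I (derived state 'present') is unique to U (autapomorphy; uninformative for grouping).
II (derived state 'present') is unique to G (autapomorphy; uninformative for grouping).
All ingroup taxa share the derived state 'present' for III; it defines the ingroup but does not resolve relationships within it.
IV (derived state 'absent') is shared by A and G — a synapomorphy uniting that clade.
Only A, G, and U show the derived state 'absent' for V, supporting them as a clade.
Most parsimonious ingroup topology: ((U,(A,G)),K).
G and A form a cherry on this tree, so they are sister taxa.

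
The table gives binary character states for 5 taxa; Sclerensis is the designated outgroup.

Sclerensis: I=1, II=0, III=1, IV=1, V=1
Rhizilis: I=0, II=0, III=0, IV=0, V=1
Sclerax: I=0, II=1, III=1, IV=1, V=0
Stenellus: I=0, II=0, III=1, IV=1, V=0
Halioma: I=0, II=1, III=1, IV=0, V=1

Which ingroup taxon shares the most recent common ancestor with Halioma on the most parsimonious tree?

Rhizilis

Character polarity is set by the outgroup: the derived state is whichever differs from the outgroup's state, so for I, III, IV, V the derived state is '0', and for the remaining characters it is '1'.
I (derived state '0') is shared by all ingroup taxa — unites the whole ingroup.
II groups Halioma and Sclerax, which is incompatible with the clades supported by the remaining characters; treating it as convergent (homoplasy) costs fewer steps than any alternative tree.
III (derived state '0') is unique to Rhizilis (autapomorphy; uninformative for grouping).
Only Halioma and Rhizilis show the derived state '0' for IV, supporting them as a clade.
V: derived state '0' in Sclerax and Stenellus only — synapomorphy for {Sclerax, Stenellus}.
Most parsimonious ingroup topology: ((Rhizilis,Halioma),(Sclerax,Stenellus)).
Halioma and Rhizilis form a cherry on this tree, so they are sister taxa.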